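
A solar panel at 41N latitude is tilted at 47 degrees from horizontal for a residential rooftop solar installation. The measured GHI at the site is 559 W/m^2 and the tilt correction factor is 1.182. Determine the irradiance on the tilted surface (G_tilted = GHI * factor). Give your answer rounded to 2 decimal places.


Identify the given values:
  GHI = 559 W/m^2, tilt correction factor = 1.182
Apply the formula G_tilted = GHI * factor:
  G_tilted = 559 * 1.182
  G_tilted = 660.74 W/m^2

660.74


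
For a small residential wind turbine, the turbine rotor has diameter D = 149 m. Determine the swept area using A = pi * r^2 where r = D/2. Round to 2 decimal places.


Compute the rotor radius:
  r = D / 2 = 149 / 2 = 74.5 m
Calculate swept area:
  A = pi * r^2 = pi * 74.5^2
  A = 17436.62 m^2

17436.62


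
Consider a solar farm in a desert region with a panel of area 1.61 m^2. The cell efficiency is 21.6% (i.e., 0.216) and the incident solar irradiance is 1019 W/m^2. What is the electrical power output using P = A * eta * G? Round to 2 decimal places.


Use the solar power formula P = A * eta * G.
Given: A = 1.61 m^2, eta = 0.216, G = 1019 W/m^2
P = 1.61 * 0.216 * 1019
P = 354.37 W

354.37


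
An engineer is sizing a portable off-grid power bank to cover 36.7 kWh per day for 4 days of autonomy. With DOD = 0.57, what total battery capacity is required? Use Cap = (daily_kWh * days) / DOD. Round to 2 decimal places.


Total energy needed = daily * days = 36.7 * 4 = 146.8 kWh
Account for depth of discharge:
  Cap = total_energy / DOD = 146.8 / 0.57
  Cap = 257.54 kWh

257.54


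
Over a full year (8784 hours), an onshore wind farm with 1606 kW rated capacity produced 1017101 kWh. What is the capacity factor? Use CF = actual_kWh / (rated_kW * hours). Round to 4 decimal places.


Capacity factor = actual output / maximum possible output
Maximum possible = rated * hours = 1606 * 8784 = 14107104 kWh
CF = 1017101 / 14107104
CF = 0.0721

0.0721


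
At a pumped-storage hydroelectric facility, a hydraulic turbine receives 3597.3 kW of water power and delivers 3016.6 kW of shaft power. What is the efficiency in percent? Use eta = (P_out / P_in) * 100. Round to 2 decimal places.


Turbine efficiency = (output power / input power) * 100
eta = (3016.6 / 3597.3) * 100
eta = 83.86%

83.86


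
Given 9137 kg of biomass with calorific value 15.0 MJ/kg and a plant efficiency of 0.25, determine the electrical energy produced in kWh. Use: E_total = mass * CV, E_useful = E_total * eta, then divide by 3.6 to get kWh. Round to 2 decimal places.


Total energy = mass * CV = 9137 * 15.0 = 137055.0 MJ
Useful energy = total * eta = 137055.0 * 0.25 = 34263.75 MJ
Convert to kWh: 34263.75 / 3.6
Useful energy = 9517.71 kWh

9517.71


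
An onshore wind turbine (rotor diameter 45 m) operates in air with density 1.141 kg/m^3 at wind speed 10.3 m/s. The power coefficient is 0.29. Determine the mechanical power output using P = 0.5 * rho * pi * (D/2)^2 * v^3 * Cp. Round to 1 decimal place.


Step 1 -- Compute swept area:
  A = pi * (D/2)^2 = pi * (45/2)^2 = 1590.43 m^2
Step 2 -- Apply wind power equation:
  P = 0.5 * rho * A * v^3 * Cp
  v^3 = 10.3^3 = 1092.727
  P = 0.5 * 1.141 * 1590.43 * 1092.727 * 0.29
  P = 287528.1 W

287528.1


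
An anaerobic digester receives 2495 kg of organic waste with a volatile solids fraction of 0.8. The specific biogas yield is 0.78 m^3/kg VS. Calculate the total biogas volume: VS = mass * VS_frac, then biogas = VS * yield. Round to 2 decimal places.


Compute volatile solids:
  VS = mass * VS_fraction = 2495 * 0.8 = 1996.0 kg
Calculate biogas volume:
  Biogas = VS * specific_yield = 1996.0 * 0.78
  Biogas = 1556.88 m^3

1556.88


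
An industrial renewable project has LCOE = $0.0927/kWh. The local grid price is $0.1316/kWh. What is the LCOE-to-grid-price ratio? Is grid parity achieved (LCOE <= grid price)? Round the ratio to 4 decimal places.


Compare LCOE to grid price:
  LCOE = $0.0927/kWh, Grid price = $0.1316/kWh
  Ratio = LCOE / grid_price = 0.0927 / 0.1316 = 0.7044
  Grid parity achieved (ratio <= 1)? yes

0.7044


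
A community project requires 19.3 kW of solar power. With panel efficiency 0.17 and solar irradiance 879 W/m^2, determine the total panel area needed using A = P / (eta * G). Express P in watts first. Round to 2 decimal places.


Convert target power to watts: P = 19.3 * 1000 = 19300.0 W
Compute denominator: eta * G = 0.17 * 879 = 149.43
Required area A = P / (eta * G) = 19300.0 / 149.43
A = 129.16 m^2

129.16


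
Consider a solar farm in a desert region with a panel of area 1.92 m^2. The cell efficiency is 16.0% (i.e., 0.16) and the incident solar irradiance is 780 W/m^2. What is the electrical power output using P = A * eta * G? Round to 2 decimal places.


Use the solar power formula P = A * eta * G.
Given: A = 1.92 m^2, eta = 0.16, G = 780 W/m^2
P = 1.92 * 0.16 * 780
P = 239.62 W

239.62


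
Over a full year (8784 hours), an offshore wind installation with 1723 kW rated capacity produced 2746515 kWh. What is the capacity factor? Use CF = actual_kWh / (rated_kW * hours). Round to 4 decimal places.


Capacity factor = actual output / maximum possible output
Maximum possible = rated * hours = 1723 * 8784 = 15134832 kWh
CF = 2746515 / 15134832
CF = 0.1815

0.1815


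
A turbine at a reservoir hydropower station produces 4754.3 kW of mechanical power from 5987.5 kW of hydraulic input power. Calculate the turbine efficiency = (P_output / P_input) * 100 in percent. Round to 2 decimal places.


Turbine efficiency = (output power / input power) * 100
eta = (4754.3 / 5987.5) * 100
eta = 79.40%

79.40


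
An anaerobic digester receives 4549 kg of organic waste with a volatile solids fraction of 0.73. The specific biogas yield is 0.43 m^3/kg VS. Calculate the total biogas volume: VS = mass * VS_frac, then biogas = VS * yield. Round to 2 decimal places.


Compute volatile solids:
  VS = mass * VS_fraction = 4549 * 0.73 = 3320.77 kg
Calculate biogas volume:
  Biogas = VS * specific_yield = 3320.77 * 0.43
  Biogas = 1427.93 m^3

1427.93


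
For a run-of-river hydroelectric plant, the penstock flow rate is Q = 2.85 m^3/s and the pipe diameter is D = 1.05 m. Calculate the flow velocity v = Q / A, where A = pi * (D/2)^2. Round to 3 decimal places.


Compute pipe cross-sectional area:
  A = pi * (D/2)^2 = pi * (1.05/2)^2 = 0.8659 m^2
Calculate velocity:
  v = Q / A = 2.85 / 0.8659
  v = 3.291 m/s

3.291


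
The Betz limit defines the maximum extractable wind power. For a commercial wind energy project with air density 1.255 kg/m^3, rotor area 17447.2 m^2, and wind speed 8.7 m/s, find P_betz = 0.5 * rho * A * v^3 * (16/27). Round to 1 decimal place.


The Betz coefficient Cp_max = 16/27 = 0.5926
v^3 = 8.7^3 = 658.503
P_betz = 0.5 * rho * A * v^3 * Cp_max
P_betz = 0.5 * 1.255 * 17447.2 * 658.503 * 0.5926
P_betz = 4272218.4 W

4272218.4


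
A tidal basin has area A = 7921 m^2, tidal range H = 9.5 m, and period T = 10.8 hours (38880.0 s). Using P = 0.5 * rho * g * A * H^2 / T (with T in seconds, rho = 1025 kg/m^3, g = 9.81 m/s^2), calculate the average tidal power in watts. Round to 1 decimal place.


Convert period to seconds: T = 10.8 * 3600 = 38880.0 s
H^2 = 9.5^2 = 90.25
P = 0.5 * rho * g * A * H^2 / T
P = 0.5 * 1025 * 9.81 * 7921 * 90.25 / 38880.0
P = 92440.8 W

92440.8


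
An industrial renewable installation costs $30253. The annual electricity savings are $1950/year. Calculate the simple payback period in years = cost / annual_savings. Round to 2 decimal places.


Simple payback period = initial cost / annual savings
Payback = 30253 / 1950
Payback = 15.51 years

15.51


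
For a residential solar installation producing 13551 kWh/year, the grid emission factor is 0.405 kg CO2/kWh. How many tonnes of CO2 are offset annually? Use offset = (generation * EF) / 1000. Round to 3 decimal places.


CO2 offset in kg = generation * emission_factor
CO2 offset = 13551 * 0.405 = 5488.16 kg
Convert to tonnes:
  CO2 offset = 5488.16 / 1000 = 5.488 tonnes

5.488


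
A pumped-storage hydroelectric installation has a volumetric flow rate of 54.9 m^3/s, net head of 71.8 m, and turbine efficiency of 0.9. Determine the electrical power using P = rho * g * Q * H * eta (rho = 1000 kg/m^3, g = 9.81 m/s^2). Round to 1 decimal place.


Apply the hydropower formula P = rho * g * Q * H * eta
rho * g = 1000 * 9.81 = 9810.0
P = 9810.0 * 54.9 * 71.8 * 0.9
P = 34802328.8 W

34802328.8


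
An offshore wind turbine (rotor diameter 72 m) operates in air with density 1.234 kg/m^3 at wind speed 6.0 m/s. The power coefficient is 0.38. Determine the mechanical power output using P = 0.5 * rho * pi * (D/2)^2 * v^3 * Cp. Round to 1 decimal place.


Step 1 -- Compute swept area:
  A = pi * (D/2)^2 = pi * (72/2)^2 = 4071.5 m^2
Step 2 -- Apply wind power equation:
  P = 0.5 * rho * A * v^3 * Cp
  v^3 = 6.0^3 = 216.0
  P = 0.5 * 1.234 * 4071.5 * 216.0 * 0.38
  P = 206194.6 W

206194.6


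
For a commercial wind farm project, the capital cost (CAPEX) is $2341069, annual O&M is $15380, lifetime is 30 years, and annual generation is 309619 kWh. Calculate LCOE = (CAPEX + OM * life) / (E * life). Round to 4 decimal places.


Total cost = CAPEX + OM * lifetime = 2341069 + 15380 * 30 = 2341069 + 461400 = 2802469
Total generation = annual * lifetime = 309619 * 30 = 9288570 kWh
LCOE = 2802469 / 9288570
LCOE = 0.3017 $/kWh

0.3017


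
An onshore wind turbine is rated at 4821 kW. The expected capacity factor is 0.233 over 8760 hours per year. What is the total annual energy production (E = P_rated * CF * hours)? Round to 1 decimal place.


Annual energy = rated_kW * capacity_factor * hours_per_year
Given: P_rated = 4821 kW, CF = 0.233, hours = 8760
E = 4821 * 0.233 * 8760
E = 9840046.7 kWh

9840046.7


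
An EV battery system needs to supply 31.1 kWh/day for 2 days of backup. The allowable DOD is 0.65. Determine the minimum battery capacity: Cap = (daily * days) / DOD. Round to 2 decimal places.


Total energy needed = daily * days = 31.1 * 2 = 62.2 kWh
Account for depth of discharge:
  Cap = total_energy / DOD = 62.2 / 0.65
  Cap = 95.69 kWh

95.69


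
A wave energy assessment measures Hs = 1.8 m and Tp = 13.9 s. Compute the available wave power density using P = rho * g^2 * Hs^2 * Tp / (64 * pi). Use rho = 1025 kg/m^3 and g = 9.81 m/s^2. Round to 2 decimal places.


Apply wave power formula:
  g^2 = 9.81^2 = 96.2361
  Hs^2 = 1.8^2 = 3.24
  Numerator = rho * g^2 * Hs^2 * Tp = 1025 * 96.2361 * 3.24 * 13.9 = 4442441.22
  Denominator = 64 * pi = 201.0619
  P = 4442441.22 / 201.0619 = 22094.89 W/m

22094.89


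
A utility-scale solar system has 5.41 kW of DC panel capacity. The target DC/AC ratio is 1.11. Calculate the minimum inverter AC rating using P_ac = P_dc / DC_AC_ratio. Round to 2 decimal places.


The inverter AC capacity is determined by the DC/AC ratio.
Given: P_dc = 5.41 kW, DC/AC ratio = 1.11
P_ac = P_dc / ratio = 5.41 / 1.11
P_ac = 4.87 kW

4.87


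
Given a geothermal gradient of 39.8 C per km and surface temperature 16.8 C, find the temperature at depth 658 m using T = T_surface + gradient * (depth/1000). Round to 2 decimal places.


Convert depth to km: 658 / 1000 = 0.658 km
Temperature increase = gradient * depth_km = 39.8 * 0.658 = 26.19 C
Temperature at depth = T_surface + delta_T = 16.8 + 26.19
T = 42.99 C

42.99


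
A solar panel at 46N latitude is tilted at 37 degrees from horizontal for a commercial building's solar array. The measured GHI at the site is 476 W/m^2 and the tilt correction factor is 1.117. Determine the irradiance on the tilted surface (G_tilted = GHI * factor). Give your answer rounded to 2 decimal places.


Identify the given values:
  GHI = 476 W/m^2, tilt correction factor = 1.117
Apply the formula G_tilted = GHI * factor:
  G_tilted = 476 * 1.117
  G_tilted = 531.69 W/m^2

531.69


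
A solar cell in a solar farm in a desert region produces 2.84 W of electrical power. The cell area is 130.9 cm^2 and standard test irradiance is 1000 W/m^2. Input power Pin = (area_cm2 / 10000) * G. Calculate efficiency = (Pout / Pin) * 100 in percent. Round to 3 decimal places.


First compute the input power:
  Pin = area_cm2 / 10000 * G = 130.9 / 10000 * 1000 = 13.09 W
Then compute efficiency:
  Efficiency = (Pout / Pin) * 100 = (2.84 / 13.09) * 100
  Efficiency = 21.696%

21.696


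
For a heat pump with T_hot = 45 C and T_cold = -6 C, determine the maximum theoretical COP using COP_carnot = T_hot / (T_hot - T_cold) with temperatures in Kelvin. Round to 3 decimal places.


Convert to Kelvin:
  T_hot = 45 + 273.15 = 318.15 K
  T_cold = -6 + 273.15 = 267.15 K
Apply Carnot COP formula:
  COP = T_hot_K / (T_hot_K - T_cold_K) = 318.15 / 51.0
  COP = 6.238

6.238


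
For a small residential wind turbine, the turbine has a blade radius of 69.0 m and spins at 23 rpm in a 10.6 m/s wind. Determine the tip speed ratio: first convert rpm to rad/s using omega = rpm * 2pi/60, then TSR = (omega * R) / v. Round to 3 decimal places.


Convert rotational speed to rad/s:
  omega = 23 * 2 * pi / 60 = 2.4086 rad/s
Compute tip speed:
  v_tip = omega * R = 2.4086 * 69.0 = 166.19 m/s
Tip speed ratio:
  TSR = v_tip / v_wind = 166.19 / 10.6 = 15.678

15.678


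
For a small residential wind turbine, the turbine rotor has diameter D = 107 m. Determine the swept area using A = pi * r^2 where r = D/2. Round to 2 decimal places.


Compute the rotor radius:
  r = D / 2 = 107 / 2 = 53.5 m
Calculate swept area:
  A = pi * r^2 = pi * 53.5^2
  A = 8992.02 m^2

8992.02


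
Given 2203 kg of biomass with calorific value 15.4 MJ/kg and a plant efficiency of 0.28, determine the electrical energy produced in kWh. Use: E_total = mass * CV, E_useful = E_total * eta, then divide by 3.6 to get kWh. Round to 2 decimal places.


Total energy = mass * CV = 2203 * 15.4 = 33926.2 MJ
Useful energy = total * eta = 33926.2 * 0.28 = 9499.34 MJ
Convert to kWh: 9499.34 / 3.6
Useful energy = 2638.70 kWh

2638.70


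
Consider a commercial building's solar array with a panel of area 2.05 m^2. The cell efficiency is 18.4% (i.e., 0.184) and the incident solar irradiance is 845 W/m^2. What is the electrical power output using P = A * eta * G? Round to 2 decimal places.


Use the solar power formula P = A * eta * G.
Given: A = 2.05 m^2, eta = 0.184, G = 845 W/m^2
P = 2.05 * 0.184 * 845
P = 318.73 W

318.73


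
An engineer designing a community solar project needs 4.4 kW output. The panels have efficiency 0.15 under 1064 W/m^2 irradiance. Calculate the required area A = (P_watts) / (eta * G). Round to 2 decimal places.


Convert target power to watts: P = 4.4 * 1000 = 4400.0 W
Compute denominator: eta * G = 0.15 * 1064 = 159.6
Required area A = P / (eta * G) = 4400.0 / 159.6
A = 27.57 m^2

27.57


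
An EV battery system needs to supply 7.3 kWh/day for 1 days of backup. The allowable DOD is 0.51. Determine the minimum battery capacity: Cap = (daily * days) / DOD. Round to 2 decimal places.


Total energy needed = daily * days = 7.3 * 1 = 7.3 kWh
Account for depth of discharge:
  Cap = total_energy / DOD = 7.3 / 0.51
  Cap = 14.31 kWh

14.31


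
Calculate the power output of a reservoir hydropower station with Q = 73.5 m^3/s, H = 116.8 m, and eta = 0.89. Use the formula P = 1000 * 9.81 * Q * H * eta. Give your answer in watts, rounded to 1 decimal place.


Apply the hydropower formula P = rho * g * Q * H * eta
rho * g = 1000 * 9.81 = 9810.0
P = 9810.0 * 73.5 * 116.8 * 0.89
P = 74953030.3 W

74953030.3


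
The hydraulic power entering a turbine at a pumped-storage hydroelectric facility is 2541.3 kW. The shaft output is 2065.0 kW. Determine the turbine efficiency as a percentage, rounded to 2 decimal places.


Turbine efficiency = (output power / input power) * 100
eta = (2065.0 / 2541.3) * 100
eta = 81.26%

81.26


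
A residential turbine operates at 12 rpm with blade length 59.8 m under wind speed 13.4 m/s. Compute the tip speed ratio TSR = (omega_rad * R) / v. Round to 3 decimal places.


Convert rotational speed to rad/s:
  omega = 12 * 2 * pi / 60 = 1.2566 rad/s
Compute tip speed:
  v_tip = omega * R = 1.2566 * 59.8 = 75.147 m/s
Tip speed ratio:
  TSR = v_tip / v_wind = 75.147 / 13.4 = 5.608

5.608


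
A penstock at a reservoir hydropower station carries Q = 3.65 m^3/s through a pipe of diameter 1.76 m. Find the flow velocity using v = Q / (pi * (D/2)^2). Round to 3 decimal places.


Compute pipe cross-sectional area:
  A = pi * (D/2)^2 = pi * (1.76/2)^2 = 2.4328 m^2
Calculate velocity:
  v = Q / A = 3.65 / 2.4328
  v = 1.500 m/s

1.500


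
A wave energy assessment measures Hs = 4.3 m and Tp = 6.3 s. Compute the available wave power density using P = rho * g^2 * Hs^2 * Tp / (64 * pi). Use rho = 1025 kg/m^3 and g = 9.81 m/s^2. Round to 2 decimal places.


Apply wave power formula:
  g^2 = 9.81^2 = 96.2361
  Hs^2 = 4.3^2 = 18.49
  Numerator = rho * g^2 * Hs^2 * Tp = 1025 * 96.2361 * 18.49 * 6.3 = 11490510.95
  Denominator = 64 * pi = 201.0619
  P = 11490510.95 / 201.0619 = 57149.11 W/m

57149.11


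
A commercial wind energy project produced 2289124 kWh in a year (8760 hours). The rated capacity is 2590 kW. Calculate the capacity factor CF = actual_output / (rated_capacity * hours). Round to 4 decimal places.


Capacity factor = actual output / maximum possible output
Maximum possible = rated * hours = 2590 * 8760 = 22688400 kWh
CF = 2289124 / 22688400
CF = 0.1009

0.1009


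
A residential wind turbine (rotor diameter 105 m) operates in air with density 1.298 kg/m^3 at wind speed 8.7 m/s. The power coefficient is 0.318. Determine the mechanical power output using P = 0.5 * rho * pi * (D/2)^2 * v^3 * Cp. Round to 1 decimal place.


Step 1 -- Compute swept area:
  A = pi * (D/2)^2 = pi * (105/2)^2 = 8659.01 m^2
Step 2 -- Apply wind power equation:
  P = 0.5 * rho * A * v^3 * Cp
  v^3 = 8.7^3 = 658.503
  P = 0.5 * 1.298 * 8659.01 * 658.503 * 0.318
  P = 1176787.5 W

1176787.5


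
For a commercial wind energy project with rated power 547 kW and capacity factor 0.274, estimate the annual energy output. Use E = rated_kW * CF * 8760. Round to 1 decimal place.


Annual energy = rated_kW * capacity_factor * hours_per_year
Given: P_rated = 547 kW, CF = 0.274, hours = 8760
E = 547 * 0.274 * 8760
E = 1312931.3 kWh

1312931.3


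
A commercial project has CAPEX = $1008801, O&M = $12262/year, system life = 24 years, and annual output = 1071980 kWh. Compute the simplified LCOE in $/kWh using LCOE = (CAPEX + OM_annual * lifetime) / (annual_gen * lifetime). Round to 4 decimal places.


Total cost = CAPEX + OM * lifetime = 1008801 + 12262 * 24 = 1008801 + 294288 = 1303089
Total generation = annual * lifetime = 1071980 * 24 = 25727520 kWh
LCOE = 1303089 / 25727520
LCOE = 0.0506 $/kWh

0.0506


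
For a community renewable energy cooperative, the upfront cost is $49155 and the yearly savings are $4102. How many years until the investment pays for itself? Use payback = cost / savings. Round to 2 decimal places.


Simple payback period = initial cost / annual savings
Payback = 49155 / 4102
Payback = 11.98 years

11.98


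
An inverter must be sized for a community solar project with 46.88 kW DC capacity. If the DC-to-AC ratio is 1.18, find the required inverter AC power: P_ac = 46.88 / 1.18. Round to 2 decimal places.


The inverter AC capacity is determined by the DC/AC ratio.
Given: P_dc = 46.88 kW, DC/AC ratio = 1.18
P_ac = P_dc / ratio = 46.88 / 1.18
P_ac = 39.73 kW

39.73


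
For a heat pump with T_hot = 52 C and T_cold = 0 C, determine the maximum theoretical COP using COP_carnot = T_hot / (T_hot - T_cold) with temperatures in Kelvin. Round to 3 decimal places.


Convert to Kelvin:
  T_hot = 52 + 273.15 = 325.15 K
  T_cold = 0 + 273.15 = 273.15 K
Apply Carnot COP formula:
  COP = T_hot_K / (T_hot_K - T_cold_K) = 325.15 / 52.0
  COP = 6.253

6.253


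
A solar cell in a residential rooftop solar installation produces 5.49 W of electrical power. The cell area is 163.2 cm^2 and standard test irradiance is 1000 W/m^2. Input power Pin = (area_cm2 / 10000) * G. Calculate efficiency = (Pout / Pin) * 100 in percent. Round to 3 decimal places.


First compute the input power:
  Pin = area_cm2 / 10000 * G = 163.2 / 10000 * 1000 = 16.32 W
Then compute efficiency:
  Efficiency = (Pout / Pin) * 100 = (5.49 / 16.32) * 100
  Efficiency = 33.640%

33.640


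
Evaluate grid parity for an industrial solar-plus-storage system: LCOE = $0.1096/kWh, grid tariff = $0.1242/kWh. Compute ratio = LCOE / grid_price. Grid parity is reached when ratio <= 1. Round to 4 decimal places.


Compare LCOE to grid price:
  LCOE = $0.1096/kWh, Grid price = $0.1242/kWh
  Ratio = LCOE / grid_price = 0.1096 / 0.1242 = 0.8824
  Grid parity achieved (ratio <= 1)? yes

0.8824


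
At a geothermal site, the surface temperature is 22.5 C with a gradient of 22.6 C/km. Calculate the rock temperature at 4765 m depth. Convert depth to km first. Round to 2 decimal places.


Convert depth to km: 4765 / 1000 = 4.765 km
Temperature increase = gradient * depth_km = 22.6 * 4.765 = 107.69 C
Temperature at depth = T_surface + delta_T = 22.5 + 107.69
T = 130.19 C

130.19


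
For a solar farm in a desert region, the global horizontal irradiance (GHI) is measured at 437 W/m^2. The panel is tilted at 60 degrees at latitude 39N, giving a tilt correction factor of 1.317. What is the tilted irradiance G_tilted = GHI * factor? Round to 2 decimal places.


Identify the given values:
  GHI = 437 W/m^2, tilt correction factor = 1.317
Apply the formula G_tilted = GHI * factor:
  G_tilted = 437 * 1.317
  G_tilted = 575.53 W/m^2

575.53


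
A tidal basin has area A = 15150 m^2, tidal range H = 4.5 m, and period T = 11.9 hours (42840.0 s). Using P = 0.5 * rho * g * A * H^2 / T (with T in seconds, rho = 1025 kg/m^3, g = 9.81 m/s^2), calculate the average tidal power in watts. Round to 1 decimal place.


Convert period to seconds: T = 11.9 * 3600 = 42840.0 s
H^2 = 4.5^2 = 20.25
P = 0.5 * rho * g * A * H^2 / T
P = 0.5 * 1025 * 9.81 * 15150 * 20.25 / 42840.0
P = 36004.0 W

36004.0


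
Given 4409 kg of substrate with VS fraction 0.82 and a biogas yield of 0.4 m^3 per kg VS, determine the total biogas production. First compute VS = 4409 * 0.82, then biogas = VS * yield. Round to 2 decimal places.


Compute volatile solids:
  VS = mass * VS_fraction = 4409 * 0.82 = 3615.38 kg
Calculate biogas volume:
  Biogas = VS * specific_yield = 3615.38 * 0.4
  Biogas = 1446.15 m^3

1446.15


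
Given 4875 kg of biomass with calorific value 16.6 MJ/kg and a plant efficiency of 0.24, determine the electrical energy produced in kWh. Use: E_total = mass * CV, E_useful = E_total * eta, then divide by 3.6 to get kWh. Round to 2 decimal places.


Total energy = mass * CV = 4875 * 16.6 = 80925.0 MJ
Useful energy = total * eta = 80925.0 * 0.24 = 19422.0 MJ
Convert to kWh: 19422.0 / 3.6
Useful energy = 5395.00 kWh

5395.00


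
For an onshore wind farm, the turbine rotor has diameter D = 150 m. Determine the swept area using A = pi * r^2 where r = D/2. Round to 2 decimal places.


Compute the rotor radius:
  r = D / 2 = 150 / 2 = 75.0 m
Calculate swept area:
  A = pi * r^2 = pi * 75.0^2
  A = 17671.46 m^2

17671.46


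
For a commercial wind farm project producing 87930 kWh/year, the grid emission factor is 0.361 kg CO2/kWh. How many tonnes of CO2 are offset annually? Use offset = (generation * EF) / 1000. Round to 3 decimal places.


CO2 offset in kg = generation * emission_factor
CO2 offset = 87930 * 0.361 = 31742.73 kg
Convert to tonnes:
  CO2 offset = 31742.73 / 1000 = 31.743 tonnes

31.743


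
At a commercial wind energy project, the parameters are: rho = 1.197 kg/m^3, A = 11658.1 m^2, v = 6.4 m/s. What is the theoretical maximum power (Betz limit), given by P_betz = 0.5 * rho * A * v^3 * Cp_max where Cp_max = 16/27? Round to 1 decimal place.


The Betz coefficient Cp_max = 16/27 = 0.5926
v^3 = 6.4^3 = 262.144
P_betz = 0.5 * rho * A * v^3 * Cp_max
P_betz = 0.5 * 1.197 * 11658.1 * 262.144 * 0.5926
P_betz = 1083897.1 W

1083897.1


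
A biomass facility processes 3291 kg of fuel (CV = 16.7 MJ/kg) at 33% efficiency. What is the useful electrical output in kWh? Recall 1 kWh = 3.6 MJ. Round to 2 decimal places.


Total energy = mass * CV = 3291 * 16.7 = 54959.7 MJ
Useful energy = total * eta = 54959.7 * 0.33 = 18136.7 MJ
Convert to kWh: 18136.7 / 3.6
Useful energy = 5037.97 kWh

5037.97


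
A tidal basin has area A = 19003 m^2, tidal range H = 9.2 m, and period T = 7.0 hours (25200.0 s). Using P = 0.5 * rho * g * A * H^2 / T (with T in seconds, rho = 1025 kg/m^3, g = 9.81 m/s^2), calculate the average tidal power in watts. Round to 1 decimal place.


Convert period to seconds: T = 7.0 * 3600 = 25200.0 s
H^2 = 9.2^2 = 84.64
P = 0.5 * rho * g * A * H^2 / T
P = 0.5 * 1025 * 9.81 * 19003 * 84.64 / 25200.0
P = 320892.9 W

320892.9


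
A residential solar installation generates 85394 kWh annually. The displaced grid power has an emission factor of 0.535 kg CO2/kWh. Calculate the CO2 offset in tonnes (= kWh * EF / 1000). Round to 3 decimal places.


CO2 offset in kg = generation * emission_factor
CO2 offset = 85394 * 0.535 = 45685.79 kg
Convert to tonnes:
  CO2 offset = 45685.79 / 1000 = 45.686 tonnes

45.686


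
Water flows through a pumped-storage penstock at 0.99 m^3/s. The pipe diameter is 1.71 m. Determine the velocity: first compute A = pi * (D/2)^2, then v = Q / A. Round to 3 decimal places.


Compute pipe cross-sectional area:
  A = pi * (D/2)^2 = pi * (1.71/2)^2 = 2.2966 m^2
Calculate velocity:
  v = Q / A = 0.99 / 2.2966
  v = 0.431 m/s

0.431


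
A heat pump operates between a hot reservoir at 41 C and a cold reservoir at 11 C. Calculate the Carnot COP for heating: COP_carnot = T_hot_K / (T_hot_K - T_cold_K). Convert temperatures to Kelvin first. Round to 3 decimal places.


Convert to Kelvin:
  T_hot = 41 + 273.15 = 314.15 K
  T_cold = 11 + 273.15 = 284.15 K
Apply Carnot COP formula:
  COP = T_hot_K / (T_hot_K - T_cold_K) = 314.15 / 30.0
  COP = 10.472

10.472


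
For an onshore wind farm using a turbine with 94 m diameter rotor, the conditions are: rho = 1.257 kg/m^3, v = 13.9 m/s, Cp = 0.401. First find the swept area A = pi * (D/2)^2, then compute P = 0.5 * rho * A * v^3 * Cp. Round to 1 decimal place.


Step 1 -- Compute swept area:
  A = pi * (D/2)^2 = pi * (94/2)^2 = 6939.78 m^2
Step 2 -- Apply wind power equation:
  P = 0.5 * rho * A * v^3 * Cp
  v^3 = 13.9^3 = 2685.619
  P = 0.5 * 1.257 * 6939.78 * 2685.619 * 0.401
  P = 4697206.4 W

4697206.4


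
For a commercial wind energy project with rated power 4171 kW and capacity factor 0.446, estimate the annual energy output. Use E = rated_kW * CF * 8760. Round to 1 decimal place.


Annual energy = rated_kW * capacity_factor * hours_per_year
Given: P_rated = 4171 kW, CF = 0.446, hours = 8760
E = 4171 * 0.446 * 8760
E = 16295930.2 kWh

16295930.2


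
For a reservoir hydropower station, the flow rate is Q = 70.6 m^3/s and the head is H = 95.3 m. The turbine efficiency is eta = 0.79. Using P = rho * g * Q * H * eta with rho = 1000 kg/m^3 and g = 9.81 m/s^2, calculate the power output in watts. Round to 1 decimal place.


Apply the hydropower formula P = rho * g * Q * H * eta
rho * g = 1000 * 9.81 = 9810.0
P = 9810.0 * 70.6 * 95.3 * 0.79
P = 52142722.2 W

52142722.2


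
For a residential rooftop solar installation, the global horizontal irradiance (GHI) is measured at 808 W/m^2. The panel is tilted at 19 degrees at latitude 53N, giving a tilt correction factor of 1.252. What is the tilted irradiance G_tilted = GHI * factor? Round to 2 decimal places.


Identify the given values:
  GHI = 808 W/m^2, tilt correction factor = 1.252
Apply the formula G_tilted = GHI * factor:
  G_tilted = 808 * 1.252
  G_tilted = 1011.62 W/m^2

1011.62


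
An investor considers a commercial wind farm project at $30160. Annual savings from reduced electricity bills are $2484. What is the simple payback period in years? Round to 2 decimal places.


Simple payback period = initial cost / annual savings
Payback = 30160 / 2484
Payback = 12.14 years

12.14


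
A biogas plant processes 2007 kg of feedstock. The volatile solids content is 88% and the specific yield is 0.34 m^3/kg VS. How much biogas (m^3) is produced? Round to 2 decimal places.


Compute volatile solids:
  VS = mass * VS_fraction = 2007 * 0.88 = 1766.16 kg
Calculate biogas volume:
  Biogas = VS * specific_yield = 1766.16 * 0.34
  Biogas = 600.49 m^3

600.49


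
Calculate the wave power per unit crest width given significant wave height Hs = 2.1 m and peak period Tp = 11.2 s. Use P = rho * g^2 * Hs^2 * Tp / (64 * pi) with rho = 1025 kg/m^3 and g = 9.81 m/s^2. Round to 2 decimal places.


Apply wave power formula:
  g^2 = 9.81^2 = 96.2361
  Hs^2 = 2.1^2 = 4.41
  Numerator = rho * g^2 * Hs^2 * Tp = 1025 * 96.2361 * 4.41 * 11.2 = 4872125.79
  Denominator = 64 * pi = 201.0619
  P = 4872125.79 / 201.0619 = 24231.97 W/m

24231.97


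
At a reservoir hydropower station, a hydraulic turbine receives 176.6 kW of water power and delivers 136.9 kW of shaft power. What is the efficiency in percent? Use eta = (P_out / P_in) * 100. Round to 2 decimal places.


Turbine efficiency = (output power / input power) * 100
eta = (136.9 / 176.6) * 100
eta = 77.52%

77.52


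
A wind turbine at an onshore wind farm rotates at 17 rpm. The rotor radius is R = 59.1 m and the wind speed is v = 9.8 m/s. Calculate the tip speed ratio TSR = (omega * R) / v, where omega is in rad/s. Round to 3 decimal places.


Convert rotational speed to rad/s:
  omega = 17 * 2 * pi / 60 = 1.7802 rad/s
Compute tip speed:
  v_tip = omega * R = 1.7802 * 59.1 = 105.212 m/s
Tip speed ratio:
  TSR = v_tip / v_wind = 105.212 / 9.8 = 10.736

10.736


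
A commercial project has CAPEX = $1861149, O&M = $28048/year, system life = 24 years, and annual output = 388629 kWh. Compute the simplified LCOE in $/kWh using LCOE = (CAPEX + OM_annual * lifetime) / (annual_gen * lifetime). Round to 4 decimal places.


Total cost = CAPEX + OM * lifetime = 1861149 + 28048 * 24 = 1861149 + 673152 = 2534301
Total generation = annual * lifetime = 388629 * 24 = 9327096 kWh
LCOE = 2534301 / 9327096
LCOE = 0.2717 $/kWh

0.2717


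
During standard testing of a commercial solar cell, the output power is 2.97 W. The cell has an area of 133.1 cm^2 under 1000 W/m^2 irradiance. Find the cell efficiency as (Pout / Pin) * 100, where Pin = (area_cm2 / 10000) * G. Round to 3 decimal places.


First compute the input power:
  Pin = area_cm2 / 10000 * G = 133.1 / 10000 * 1000 = 13.31 W
Then compute efficiency:
  Efficiency = (Pout / Pin) * 100 = (2.97 / 13.31) * 100
  Efficiency = 22.314%

22.314


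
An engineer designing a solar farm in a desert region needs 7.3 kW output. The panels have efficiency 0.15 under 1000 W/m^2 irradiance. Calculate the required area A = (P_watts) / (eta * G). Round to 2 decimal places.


Convert target power to watts: P = 7.3 * 1000 = 7300.0 W
Compute denominator: eta * G = 0.15 * 1000 = 150.0
Required area A = P / (eta * G) = 7300.0 / 150.0
A = 48.67 m^2

48.67


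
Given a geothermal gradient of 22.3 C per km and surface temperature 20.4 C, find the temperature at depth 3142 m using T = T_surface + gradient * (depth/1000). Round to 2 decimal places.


Convert depth to km: 3142 / 1000 = 3.142 km
Temperature increase = gradient * depth_km = 22.3 * 3.142 = 70.07 C
Temperature at depth = T_surface + delta_T = 20.4 + 70.07
T = 90.47 C

90.47


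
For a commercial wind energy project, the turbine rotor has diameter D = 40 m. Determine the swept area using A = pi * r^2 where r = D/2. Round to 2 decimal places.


Compute the rotor radius:
  r = D / 2 = 40 / 2 = 20.0 m
Calculate swept area:
  A = pi * r^2 = pi * 20.0^2
  A = 1256.64 m^2

1256.64


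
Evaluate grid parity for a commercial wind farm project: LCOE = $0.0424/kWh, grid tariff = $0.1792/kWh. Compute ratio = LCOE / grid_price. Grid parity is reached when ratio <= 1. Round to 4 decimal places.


Compare LCOE to grid price:
  LCOE = $0.0424/kWh, Grid price = $0.1792/kWh
  Ratio = LCOE / grid_price = 0.0424 / 0.1792 = 0.2366
  Grid parity achieved (ratio <= 1)? yes

0.2366


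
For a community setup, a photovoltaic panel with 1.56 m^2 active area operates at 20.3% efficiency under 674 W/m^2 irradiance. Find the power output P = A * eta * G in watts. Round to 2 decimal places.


Use the solar power formula P = A * eta * G.
Given: A = 1.56 m^2, eta = 0.203, G = 674 W/m^2
P = 1.56 * 0.203 * 674
P = 213.44 W

213.44


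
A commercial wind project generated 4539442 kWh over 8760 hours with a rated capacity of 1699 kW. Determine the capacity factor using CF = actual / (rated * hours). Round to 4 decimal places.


Capacity factor = actual output / maximum possible output
Maximum possible = rated * hours = 1699 * 8760 = 14883240 kWh
CF = 4539442 / 14883240
CF = 0.3050

0.3050


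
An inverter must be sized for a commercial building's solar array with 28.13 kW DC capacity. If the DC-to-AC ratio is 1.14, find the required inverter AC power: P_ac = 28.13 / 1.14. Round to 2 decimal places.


The inverter AC capacity is determined by the DC/AC ratio.
Given: P_dc = 28.13 kW, DC/AC ratio = 1.14
P_ac = P_dc / ratio = 28.13 / 1.14
P_ac = 24.68 kW

24.68


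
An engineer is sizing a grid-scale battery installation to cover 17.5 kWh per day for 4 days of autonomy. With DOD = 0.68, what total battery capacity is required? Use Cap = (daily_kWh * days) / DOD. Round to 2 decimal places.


Total energy needed = daily * days = 17.5 * 4 = 70.0 kWh
Account for depth of discharge:
  Cap = total_energy / DOD = 70.0 / 0.68
  Cap = 102.94 kWh

102.94


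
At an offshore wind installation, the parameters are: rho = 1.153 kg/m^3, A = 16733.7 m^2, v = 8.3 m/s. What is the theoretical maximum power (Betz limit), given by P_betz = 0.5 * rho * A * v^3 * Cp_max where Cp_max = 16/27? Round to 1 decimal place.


The Betz coefficient Cp_max = 16/27 = 0.5926
v^3 = 8.3^3 = 571.787
P_betz = 0.5 * rho * A * v^3 * Cp_max
P_betz = 0.5 * 1.153 * 16733.7 * 571.787 * 0.5926
P_betz = 3268750.6 W

3268750.6


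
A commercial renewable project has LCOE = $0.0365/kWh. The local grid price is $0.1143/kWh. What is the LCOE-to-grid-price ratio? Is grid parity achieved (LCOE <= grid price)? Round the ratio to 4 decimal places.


Compare LCOE to grid price:
  LCOE = $0.0365/kWh, Grid price = $0.1143/kWh
  Ratio = LCOE / grid_price = 0.0365 / 0.1143 = 0.3193
  Grid parity achieved (ratio <= 1)? yes

0.3193


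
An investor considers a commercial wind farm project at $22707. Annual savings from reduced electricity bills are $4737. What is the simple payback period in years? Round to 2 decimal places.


Simple payback period = initial cost / annual savings
Payback = 22707 / 4737
Payback = 4.79 years

4.79


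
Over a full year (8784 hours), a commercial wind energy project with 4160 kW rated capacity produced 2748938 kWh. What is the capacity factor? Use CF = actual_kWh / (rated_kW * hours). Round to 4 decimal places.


Capacity factor = actual output / maximum possible output
Maximum possible = rated * hours = 4160 * 8784 = 36541440 kWh
CF = 2748938 / 36541440
CF = 0.0752

0.0752


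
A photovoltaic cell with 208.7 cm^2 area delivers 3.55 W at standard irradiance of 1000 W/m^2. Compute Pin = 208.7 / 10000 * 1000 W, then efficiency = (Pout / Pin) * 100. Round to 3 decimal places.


First compute the input power:
  Pin = area_cm2 / 10000 * G = 208.7 / 10000 * 1000 = 20.87 W
Then compute efficiency:
  Efficiency = (Pout / Pin) * 100 = (3.55 / 20.87) * 100
  Efficiency = 17.010%

17.010


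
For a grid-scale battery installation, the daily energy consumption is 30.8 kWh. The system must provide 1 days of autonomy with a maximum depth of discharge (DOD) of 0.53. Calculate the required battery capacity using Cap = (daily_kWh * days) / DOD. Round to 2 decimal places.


Total energy needed = daily * days = 30.8 * 1 = 30.8 kWh
Account for depth of discharge:
  Cap = total_energy / DOD = 30.8 / 0.53
  Cap = 58.11 kWh

58.11


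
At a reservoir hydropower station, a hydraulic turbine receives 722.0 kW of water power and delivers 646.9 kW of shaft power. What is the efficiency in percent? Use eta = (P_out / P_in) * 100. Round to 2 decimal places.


Turbine efficiency = (output power / input power) * 100
eta = (646.9 / 722.0) * 100
eta = 89.60%

89.60


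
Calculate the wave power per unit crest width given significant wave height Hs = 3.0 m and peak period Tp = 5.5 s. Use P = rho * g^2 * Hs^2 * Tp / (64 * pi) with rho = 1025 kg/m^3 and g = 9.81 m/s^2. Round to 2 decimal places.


Apply wave power formula:
  g^2 = 9.81^2 = 96.2361
  Hs^2 = 3.0^2 = 9.0
  Numerator = rho * g^2 * Hs^2 * Tp = 1025 * 96.2361 * 9.0 * 5.5 = 4882779.12
  Denominator = 64 * pi = 201.0619
  P = 4882779.12 / 201.0619 = 24284.95 W/m

24284.95


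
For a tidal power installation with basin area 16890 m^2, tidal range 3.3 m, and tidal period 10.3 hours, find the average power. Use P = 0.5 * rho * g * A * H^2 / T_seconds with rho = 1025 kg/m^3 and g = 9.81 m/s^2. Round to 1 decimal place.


Convert period to seconds: T = 10.3 * 3600 = 37080.0 s
H^2 = 3.3^2 = 10.89
P = 0.5 * rho * g * A * H^2 / T
P = 0.5 * 1025 * 9.81 * 16890 * 10.89 / 37080.0
P = 24939.1 W

24939.1


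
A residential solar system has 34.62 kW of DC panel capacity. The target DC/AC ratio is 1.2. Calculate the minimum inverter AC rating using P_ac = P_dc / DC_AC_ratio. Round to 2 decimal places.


The inverter AC capacity is determined by the DC/AC ratio.
Given: P_dc = 34.62 kW, DC/AC ratio = 1.2
P_ac = P_dc / ratio = 34.62 / 1.2
P_ac = 28.85 kW

28.85


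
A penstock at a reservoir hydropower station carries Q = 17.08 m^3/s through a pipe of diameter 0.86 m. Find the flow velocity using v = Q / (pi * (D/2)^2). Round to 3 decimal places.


Compute pipe cross-sectional area:
  A = pi * (D/2)^2 = pi * (0.86/2)^2 = 0.5809 m^2
Calculate velocity:
  v = Q / A = 17.08 / 0.5809
  v = 29.404 m/s

29.404


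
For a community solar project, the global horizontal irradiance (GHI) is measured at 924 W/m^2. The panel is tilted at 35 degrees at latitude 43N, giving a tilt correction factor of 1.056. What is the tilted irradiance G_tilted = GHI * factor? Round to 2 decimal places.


Identify the given values:
  GHI = 924 W/m^2, tilt correction factor = 1.056
Apply the formula G_tilted = GHI * factor:
  G_tilted = 924 * 1.056
  G_tilted = 975.74 W/m^2

975.74


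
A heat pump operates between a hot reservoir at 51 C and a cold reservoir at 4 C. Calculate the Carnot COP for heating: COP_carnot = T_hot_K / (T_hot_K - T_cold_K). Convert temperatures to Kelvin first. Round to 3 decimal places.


Convert to Kelvin:
  T_hot = 51 + 273.15 = 324.15 K
  T_cold = 4 + 273.15 = 277.15 K
Apply Carnot COP formula:
  COP = T_hot_K / (T_hot_K - T_cold_K) = 324.15 / 47.0
  COP = 6.897

6.897


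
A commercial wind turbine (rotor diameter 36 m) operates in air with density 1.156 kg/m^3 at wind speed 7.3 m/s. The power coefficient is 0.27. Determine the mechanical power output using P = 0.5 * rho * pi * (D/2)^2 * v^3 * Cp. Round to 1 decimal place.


Step 1 -- Compute swept area:
  A = pi * (D/2)^2 = pi * (36/2)^2 = 1017.88 m^2
Step 2 -- Apply wind power equation:
  P = 0.5 * rho * A * v^3 * Cp
  v^3 = 7.3^3 = 389.017
  P = 0.5 * 1.156 * 1017.88 * 389.017 * 0.27
  P = 61795.2 W

61795.2


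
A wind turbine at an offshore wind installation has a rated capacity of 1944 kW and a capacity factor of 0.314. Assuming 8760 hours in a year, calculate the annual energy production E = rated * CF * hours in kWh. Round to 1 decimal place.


Annual energy = rated_kW * capacity_factor * hours_per_year
Given: P_rated = 1944 kW, CF = 0.314, hours = 8760
E = 1944 * 0.314 * 8760
E = 5347244.2 kWh

5347244.2


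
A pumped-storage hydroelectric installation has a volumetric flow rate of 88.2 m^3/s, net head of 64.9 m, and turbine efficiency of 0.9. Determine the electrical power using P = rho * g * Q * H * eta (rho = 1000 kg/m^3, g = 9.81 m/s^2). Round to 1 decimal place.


Apply the hydropower formula P = rho * g * Q * H * eta
rho * g = 1000 * 9.81 = 9810.0
P = 9810.0 * 88.2 * 64.9 * 0.9
P = 50538785.2 W

50538785.2
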